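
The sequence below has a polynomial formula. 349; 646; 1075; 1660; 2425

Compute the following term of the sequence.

297, 429, 585, 765
132, 156, 180
24, 24
Constant third difference = 24, so extend:
180 + 24 = 204;  765 + 204 = 969;  2425 + 969 = 3394

3394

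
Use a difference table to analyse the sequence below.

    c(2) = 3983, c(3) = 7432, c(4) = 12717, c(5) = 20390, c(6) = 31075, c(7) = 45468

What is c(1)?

First differences: 3449, 5285, 7673, 10685, 14393
Second differences: 1836, 2388, 3012, 3708
Third differences: 552, 624, 696
Fourth differences: 72, 72
The fourth differences are constant at 72.
Work back: 552 − 72 = 480;  1836 − 480 = 1356;  3449 − 1356 = 2093;  3983 − 2093 = 1890

1890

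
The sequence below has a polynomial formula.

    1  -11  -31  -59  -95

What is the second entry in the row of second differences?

D1: -12, -20, -28, -36
D2: -8, -8, -8

-8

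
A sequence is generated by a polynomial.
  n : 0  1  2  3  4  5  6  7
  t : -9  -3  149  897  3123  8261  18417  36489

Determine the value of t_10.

181581

Δ: 6 , 152 , 748 , 2226 , 5138 , 10156 , 18072
Δ²: 146 , 596 , 1478 , 2912 , 5018 , 7916
Δ³: 450 , 882 , 1434 , 2106 , 2898
Δ⁴: 432 , 552 , 672 , 792
Δ⁵: 120 , 120 , 120
Constant fifth difference = 120, so extend:
792 + 120 = 912;  2898 + 912 = 3810;  7916 + 3810 = 11726;  18072 + 11726 = 29798;  36489 + 29798 = 66287
912 + 120 = 1032;  3810 + 1032 = 4842;  11726 + 4842 = 16568;  29798 + 16568 = 46366;  66287 + 46366 = 112653
1032 + 120 = 1152;  4842 + 1152 = 5994;  16568 + 5994 = 22562;  46366 + 22562 = 68928;  112653 + 68928 = 181581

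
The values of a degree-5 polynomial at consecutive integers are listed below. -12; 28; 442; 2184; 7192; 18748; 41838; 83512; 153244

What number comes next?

Δ: 40 , 414 , 1742 , 5008 , 11556 , 23090 , 41674 , 69732
Δ²: 374 , 1328 , 3266 , 6548 , 11534 , 18584 , 28058
Δ³: 954 , 1938 , 3282 , 4986 , 7050 , 9474
Δ⁴: 984 , 1344 , 1704 , 2064 , 2424
Δ⁵: 360 , 360 , 360 , 360
Fifth differences constant at 360.
2424 + 360 = 2784;  9474 + 2784 = 12258;  28058 + 12258 = 40316;  69732 + 40316 = 110048;  153244 + 110048 = 263292

263292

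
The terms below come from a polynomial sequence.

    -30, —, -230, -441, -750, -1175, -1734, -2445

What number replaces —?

Using the last 6 terms:
-211, -309, -425, -559, -711
-98, -116, -134, -152
-18, -18, -18
Constant third difference = -18.
Extend backward: -98 + 18 = -80;  -211 + 80 = -131;  -230 + 131 = -99

-99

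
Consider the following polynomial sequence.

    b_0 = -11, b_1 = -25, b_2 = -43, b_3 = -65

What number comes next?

-91

Δ: -14  -18  -22
Δ²: -4  -4
Second differences constant at -4.
-22 − 4 = -26;  -65 − 26 = -91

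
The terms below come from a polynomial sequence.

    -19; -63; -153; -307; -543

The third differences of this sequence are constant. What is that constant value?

First differences: -44, -90, -154, -236
Second differences: -46, -64, -82
Third differences: -18, -18

-18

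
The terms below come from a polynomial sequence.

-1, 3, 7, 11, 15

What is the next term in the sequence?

First differences: 4  4  4  4
Constant first difference = 4, so extend:
15 + 4 = 19

19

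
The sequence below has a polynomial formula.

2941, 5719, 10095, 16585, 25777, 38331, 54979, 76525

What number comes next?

103845

2778, 4376, 6490, 9192, 12554, 16648, 21546
1598, 2114, 2702, 3362, 4094, 4898
516, 588, 660, 732, 804
72, 72, 72, 72
Fourth differences constant at 72.
804 + 72 = 876;  4898 + 876 = 5774;  21546 + 5774 = 27320;  76525 + 27320 = 103845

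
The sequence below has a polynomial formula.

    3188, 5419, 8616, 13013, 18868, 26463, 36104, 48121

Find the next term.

Δ: 2231 , 3197 , 4397 , 5855 , 7595 , 9641 , 12017
Δ²: 966 , 1200 , 1458 , 1740 , 2046 , 2376
Δ³: 234 , 258 , 282 , 306 , 330
Δ⁴: 24 , 24 , 24 , 24
The fourth differences are constant (24).
330 + 24 = 354;  2376 + 354 = 2730;  12017 + 2730 = 14747;  48121 + 14747 = 62868

62868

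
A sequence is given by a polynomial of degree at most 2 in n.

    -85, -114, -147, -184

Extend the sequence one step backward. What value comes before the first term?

-60

First differences: -29  -33  -37
Second differences: -4  -4
The second differences are constant at -4.
Work back: -29 + 4 = -25;  -85 + 25 = -60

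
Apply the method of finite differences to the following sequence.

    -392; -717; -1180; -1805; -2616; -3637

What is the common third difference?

-24

First differences: -325, -463, -625, -811, -1021
Second differences: -138, -162, -186, -210
Third differences: -24, -24, -24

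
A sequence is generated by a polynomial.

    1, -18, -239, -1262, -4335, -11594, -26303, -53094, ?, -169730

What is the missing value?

-98207

Using the first 8 terms:
First differences: -19  -221  -1023  -3073  -7259  -14709  -26791
Second differences: -202  -802  -2050  -4186  -7450  -12082
Third differences: -600  -1248  -2136  -3264  -4632
Fourth differences: -648  -888  -1128  -1368
Fifth differences: -240  -240  -240
Constant fifth difference = -240.
Extend forward: -1368 − 240 = -1608;  -4632 − 1608 = -6240;  -12082 − 6240 = -18322;  -26791 − 18322 = -45113;  -53094 − 45113 = -98207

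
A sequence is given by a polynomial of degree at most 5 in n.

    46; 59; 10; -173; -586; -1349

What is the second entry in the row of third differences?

-96

D1: 13, -49, -183, -413, -763
D2: -62, -134, -230, -350
D3: -72, -96, -120
D4: -24, -24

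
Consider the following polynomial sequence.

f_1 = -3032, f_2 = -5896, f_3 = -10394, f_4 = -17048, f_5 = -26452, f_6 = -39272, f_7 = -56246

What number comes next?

-78184

Δ: -2864 , -4498 , -6654 , -9404 , -12820 , -16974
Δ²: -1634 , -2156 , -2750 , -3416 , -4154
Δ³: -522 , -594 , -666 , -738
Δ⁴: -72 , -72 , -72
The fourth differences are constant (-72).
-738 − 72 = -810;  -4154 − 810 = -4964;  -16974 − 4964 = -21938;  -56246 − 21938 = -78184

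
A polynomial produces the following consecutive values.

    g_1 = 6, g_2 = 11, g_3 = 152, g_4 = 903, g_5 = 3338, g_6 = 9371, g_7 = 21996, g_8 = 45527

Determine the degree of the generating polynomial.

5

5, 141, 751, 2435, 6033, 12625, 23531
136, 610, 1684, 3598, 6592, 10906
474, 1074, 1914, 2994, 4314
600, 840, 1080, 1320
240, 240, 240
The fifth differences are constant, so the polynomial has degree 5.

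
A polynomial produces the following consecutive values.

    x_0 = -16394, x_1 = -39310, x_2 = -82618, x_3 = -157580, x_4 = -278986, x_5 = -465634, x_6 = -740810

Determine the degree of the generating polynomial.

5

-22916, -43308, -74962, -121406, -186648, -275176
-20392, -31654, -46444, -65242, -88528
-11262, -14790, -18798, -23286
-3528, -4008, -4488
-480, -480
The fifth differences are constant, so the polynomial has degree 5.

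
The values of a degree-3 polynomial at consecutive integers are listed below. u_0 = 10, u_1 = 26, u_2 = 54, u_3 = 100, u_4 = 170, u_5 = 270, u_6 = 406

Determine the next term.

584

First differences: 16, 28, 46, 70, 100, 136
Second differences: 12, 18, 24, 30, 36
Third differences: 6, 6, 6, 6
Third differences constant at 6.
36 + 6 = 42;  136 + 42 = 178;  406 + 178 = 584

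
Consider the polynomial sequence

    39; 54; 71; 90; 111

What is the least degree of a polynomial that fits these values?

2

15, 17, 19, 21
2, 2, 2
The second differences are constant, so the polynomial has degree 2.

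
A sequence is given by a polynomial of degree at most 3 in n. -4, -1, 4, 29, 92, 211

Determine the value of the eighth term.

689

3, 5, 25, 63, 119
2, 20, 38, 56
18, 18, 18
Third differences constant at 18.
56 + 18 = 74;  119 + 74 = 193;  211 + 193 = 404
74 + 18 = 92;  193 + 92 = 285;  404 + 285 = 689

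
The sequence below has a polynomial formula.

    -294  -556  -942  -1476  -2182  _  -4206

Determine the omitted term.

Using the first 5 terms:
Δ: -262, -386, -534, -706
Δ²: -124, -148, -172
Δ³: -24, -24
Constant third difference = -24.
Extend forward: -172 − 24 = -196;  -706 − 196 = -902;  -2182 − 902 = -3084

-3084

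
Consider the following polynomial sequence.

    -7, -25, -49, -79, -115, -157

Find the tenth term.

-385

-18, -24, -30, -36, -42
-6, -6, -6, -6
Second differences constant at -6.
-42 − 6 = -48;  -157 − 48 = -205
-48 − 6 = -54;  -205 − 54 = -259
-54 − 6 = -60;  -259 − 60 = -319
-60 − 6 = -66;  -319 − 66 = -385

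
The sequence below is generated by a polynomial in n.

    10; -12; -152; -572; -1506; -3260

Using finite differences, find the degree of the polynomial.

4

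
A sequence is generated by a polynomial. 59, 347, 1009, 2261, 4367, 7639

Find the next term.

12437

D1: 288  662  1252  2106  3272
D2: 374  590  854  1166
D3: 216  264  312
D4: 48  48
Fourth differences constant at 48.
312 + 48 = 360;  1166 + 360 = 1526;  3272 + 1526 = 4798;  7639 + 4798 = 12437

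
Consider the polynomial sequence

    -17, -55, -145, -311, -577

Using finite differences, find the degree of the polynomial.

3

Δ: -38, -90, -166, -266
Δ²: -52, -76, -100
Δ³: -24, -24
The third differences are constant, so the polynomial has degree 3.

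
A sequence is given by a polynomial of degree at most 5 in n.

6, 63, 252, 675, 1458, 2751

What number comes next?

4728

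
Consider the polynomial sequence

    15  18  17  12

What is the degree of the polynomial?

2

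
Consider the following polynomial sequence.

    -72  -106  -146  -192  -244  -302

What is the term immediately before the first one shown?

D1: -34  -40  -46  -52  -58
D2: -6  -6  -6  -6
The second differences are constant at -6.
Work back: -34 + 6 = -28;  -72 + 28 = -44

-44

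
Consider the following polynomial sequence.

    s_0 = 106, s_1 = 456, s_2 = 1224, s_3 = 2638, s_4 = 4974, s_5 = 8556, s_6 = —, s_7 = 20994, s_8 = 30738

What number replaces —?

Using the first 6 terms:
First differences: 350  768  1414  2336  3582
Second differences: 418  646  922  1246
Third differences: 228  276  324
Fourth differences: 48  48
Constant fourth difference = 48.
Extend forward: 324 + 48 = 372;  1246 + 372 = 1618;  3582 + 1618 = 5200;  8556 + 5200 = 13756

13756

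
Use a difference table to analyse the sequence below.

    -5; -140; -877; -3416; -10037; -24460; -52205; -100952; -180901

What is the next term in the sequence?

-305132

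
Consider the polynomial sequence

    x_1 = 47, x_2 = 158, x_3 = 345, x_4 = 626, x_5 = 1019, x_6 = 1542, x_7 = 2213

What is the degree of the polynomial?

3

First differences: 111, 187, 281, 393, 523, 671
Second differences: 76, 94, 112, 130, 148
Third differences: 18, 18, 18, 18
The third differences are constant, so the polynomial has degree 3.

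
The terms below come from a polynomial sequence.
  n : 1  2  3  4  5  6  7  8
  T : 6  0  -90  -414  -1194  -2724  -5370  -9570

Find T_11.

Δ: -6  -90  -324  -780  -1530  -2646  -4200
Δ²: -84  -234  -456  -750  -1116  -1554
Δ³: -150  -222  -294  -366  -438
Δ⁴: -72  -72  -72  -72
Constant fourth difference = -72, so extend:
-438 − 72 = -510;  -1554 − 510 = -2064;  -4200 − 2064 = -6264;  -9570 − 6264 = -15834
-510 − 72 = -582;  -2064 − 582 = -2646;  -6264 − 2646 = -8910;  -15834 − 8910 = -24744
-582 − 72 = -654;  -2646 − 654 = -3300;  -8910 − 3300 = -12210;  -24744 − 12210 = -36954

-36954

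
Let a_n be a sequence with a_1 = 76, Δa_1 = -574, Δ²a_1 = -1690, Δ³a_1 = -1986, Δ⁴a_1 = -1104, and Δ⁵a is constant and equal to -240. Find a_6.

-45314

Build the table forward from the leading diagonal:
Fifth differences: -240  -240  -240  -240  -240  -240
Fourth differences: -1104  -1344  -1584  -1824  -2064  -2304
Third differences: -1986  -3090  -4434  -6018  -7842  -9906
Second differences: -1690  -3676  -6766  -11200  -17218  -25060
First differences: -574  -2264  -5940  -12706  -23906  -41124
a: 76  -498  -2762  -8702  -21408  -45314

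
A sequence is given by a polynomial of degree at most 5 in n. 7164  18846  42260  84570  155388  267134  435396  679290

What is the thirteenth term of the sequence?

3994620

Δ: 11682  23414  42310  70818  111746  168262  243894
Δ²: 11732  18896  28508  40928  56516  75632
Δ³: 7164  9612  12420  15588  19116
Δ⁴: 2448  2808  3168  3528
Δ⁵: 360  360  360
The fifth differences are constant (360).
3528 + 360 = 3888;  19116 + 3888 = 23004;  75632 + 23004 = 98636;  243894 + 98636 = 342530;  679290 + 342530 = 1021820
3888 + 360 = 4248;  23004 + 4248 = 27252;  98636 + 27252 = 125888;  342530 + 125888 = 468418;  1021820 + 468418 = 1490238
4248 + 360 = 4608;  27252 + 4608 = 31860;  125888 + 31860 = 157748;  468418 + 157748 = 626166;  1490238 + 626166 = 2116404
4608 + 360 = 4968;  31860 + 4968 = 36828;  157748 + 36828 = 194576;  626166 + 194576 = 820742;  2116404 + 820742 = 2937146
4968 + 360 = 5328;  36828 + 5328 = 42156;  194576 + 42156 = 236732;  820742 + 236732 = 1057474;  2937146 + 1057474 = 3994620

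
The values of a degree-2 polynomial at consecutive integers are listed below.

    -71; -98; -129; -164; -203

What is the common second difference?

First differences: -27, -31, -35, -39
Second differences: -4, -4, -4

-4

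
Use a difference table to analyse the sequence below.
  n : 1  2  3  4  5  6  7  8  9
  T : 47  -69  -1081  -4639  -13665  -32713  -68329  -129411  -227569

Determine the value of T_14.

First differences: -116, -1012, -3558, -9026, -19048, -35616, -61082, -98158
Second differences: -896, -2546, -5468, -10022, -16568, -25466, -37076
Third differences: -1650, -2922, -4554, -6546, -8898, -11610
Fourth differences: -1272, -1632, -1992, -2352, -2712
Fifth differences: -360, -360, -360, -360
The fifth differences are constant (-360).
-2712 − 360 = -3072;  -11610 − 3072 = -14682;  -37076 − 14682 = -51758;  -98158 − 51758 = -149916;  -227569 − 149916 = -377485
-3072 − 360 = -3432;  -14682 − 3432 = -18114;  -51758 − 18114 = -69872;  -149916 − 69872 = -219788;  -377485 − 219788 = -597273
-3432 − 360 = -3792;  -18114 − 3792 = -21906;  -69872 − 21906 = -91778;  -219788 − 91778 = -311566;  -597273 − 311566 = -908839
-3792 − 360 = -4152;  -21906 − 4152 = -26058;  -91778 − 26058 = -117836;  -311566 − 117836 = -429402;  -908839 − 429402 = -1338241
-4152 − 360 = -4512;  -26058 − 4512 = -30570;  -117836 − 30570 = -148406;  -429402 − 148406 = -577808;  -1338241 − 577808 = -1916049

-1916049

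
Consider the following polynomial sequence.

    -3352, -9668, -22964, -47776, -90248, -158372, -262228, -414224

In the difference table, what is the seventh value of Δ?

-151996

Δ: -6316, -13296, -24812, -42472, -68124, -103856, -151996
Δ²: -6980, -11516, -17660, -25652, -35732, -48140
Δ³: -4536, -6144, -7992, -10080, -12408
Δ⁴: -1608, -1848, -2088, -2328
Δ⁵: -240, -240, -240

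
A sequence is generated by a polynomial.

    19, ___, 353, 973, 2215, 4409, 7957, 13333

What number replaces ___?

Using the last 6 terms:
Δ: 620, 1242, 2194, 3548, 5376
Δ²: 622, 952, 1354, 1828
Δ³: 330, 402, 474
Δ⁴: 72, 72
Constant fourth difference = 72.
Extend backward: 330 − 72 = 258;  622 − 258 = 364;  620 − 364 = 256;  353 − 256 = 97

97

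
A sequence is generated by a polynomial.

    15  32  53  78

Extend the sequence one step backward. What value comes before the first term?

2

D1: 17, 21, 25
D2: 4, 4
The second differences are constant at 4.
Work back: 17 − 4 = 13;  15 − 13 = 2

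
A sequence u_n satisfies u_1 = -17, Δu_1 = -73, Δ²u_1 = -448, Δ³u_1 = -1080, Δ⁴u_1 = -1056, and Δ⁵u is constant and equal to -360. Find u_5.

Build the table forward from the leading diagonal:
Fifth differences: -360, -360, -360, -360, -360
Fourth differences: -1056, -1416, -1776, -2136, -2496
Third differences: -1080, -2136, -3552, -5328, -7464
Second differences: -448, -1528, -3664, -7216, -12544
First differences: -73, -521, -2049, -5713, -12929
u: -17, -90, -611, -2660, -8373

-8373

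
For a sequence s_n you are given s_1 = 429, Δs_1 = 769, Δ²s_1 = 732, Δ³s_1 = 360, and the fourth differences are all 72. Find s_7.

24303

Build the table forward from the leading diagonal:
D4: 72  72  72  72  72  72  72
D3: 360  432  504  576  648  720  792
D2: 732  1092  1524  2028  2604  3252  3972
D1: 769  1501  2593  4117  6145  8749  12001
s: 429  1198  2699  5292  9409  15554  24303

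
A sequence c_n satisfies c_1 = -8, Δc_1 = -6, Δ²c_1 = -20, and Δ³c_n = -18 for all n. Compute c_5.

Build the table forward from the leading diagonal:
D3: -18  -18  -18  -18  -18
D2: -20  -38  -56  -74  -92
D1: -6  -26  -64  -120  -194
c: -8  -14  -40  -104  -224

-224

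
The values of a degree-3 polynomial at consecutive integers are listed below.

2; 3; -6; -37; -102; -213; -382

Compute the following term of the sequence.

-621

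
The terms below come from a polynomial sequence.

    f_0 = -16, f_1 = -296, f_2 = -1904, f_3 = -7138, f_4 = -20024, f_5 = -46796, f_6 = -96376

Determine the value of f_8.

-315968

D1: -280 , -1608 , -5234 , -12886 , -26772 , -49580
D2: -1328 , -3626 , -7652 , -13886 , -22808
D3: -2298 , -4026 , -6234 , -8922
D4: -1728 , -2208 , -2688
D5: -480 , -480
Fifth differences constant at -480.
-2688 − 480 = -3168;  -8922 − 3168 = -12090;  -22808 − 12090 = -34898;  -49580 − 34898 = -84478;  -96376 − 84478 = -180854
-3168 − 480 = -3648;  -12090 − 3648 = -15738;  -34898 − 15738 = -50636;  -84478 − 50636 = -135114;  -180854 − 135114 = -315968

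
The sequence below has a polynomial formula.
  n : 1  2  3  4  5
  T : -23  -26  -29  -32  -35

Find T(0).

-20

First differences: -3, -3, -3, -3
The first differences are constant at -3.
Work back: -23 + 3 = -20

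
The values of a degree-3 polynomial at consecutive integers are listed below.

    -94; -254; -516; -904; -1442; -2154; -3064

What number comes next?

Δ: -160, -262, -388, -538, -712, -910
Δ²: -102, -126, -150, -174, -198
Δ³: -24, -24, -24, -24
Third differences constant at -24.
-198 − 24 = -222;  -910 − 222 = -1132;  -3064 − 1132 = -4196

-4196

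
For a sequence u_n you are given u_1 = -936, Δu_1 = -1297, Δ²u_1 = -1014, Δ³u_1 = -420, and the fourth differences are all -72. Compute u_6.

Build the table forward from the leading diagonal:
Fourth differences: -72  -72  -72  -72  -72  -72
Third differences: -420  -492  -564  -636  -708  -780
Second differences: -1014  -1434  -1926  -2490  -3126  -3834
First differences: -1297  -2311  -3745  -5671  -8161  -11287
u: -936  -2233  -4544  -8289  -13960  -22121

-22121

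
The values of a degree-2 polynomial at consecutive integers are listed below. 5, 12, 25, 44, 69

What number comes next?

100

7, 13, 19, 25
6, 6, 6
Second differences constant at 6.
25 + 6 = 31;  69 + 31 = 100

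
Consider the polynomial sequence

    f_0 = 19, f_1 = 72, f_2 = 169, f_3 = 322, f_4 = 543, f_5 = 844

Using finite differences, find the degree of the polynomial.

3

53, 97, 153, 221, 301
44, 56, 68, 80
12, 12, 12
The third differences are constant, so the polynomial has degree 3.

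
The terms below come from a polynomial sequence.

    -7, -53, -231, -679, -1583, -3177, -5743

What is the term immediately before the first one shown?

-3

First differences: -46  -178  -448  -904  -1594  -2566
Second differences: -132  -270  -456  -690  -972
Third differences: -138  -186  -234  -282
Fourth differences: -48  -48  -48
The fourth differences are constant at -48.
Work back: -138 + 48 = -90;  -132 + 90 = -42;  -46 + 42 = -4;  -7 + 4 = -3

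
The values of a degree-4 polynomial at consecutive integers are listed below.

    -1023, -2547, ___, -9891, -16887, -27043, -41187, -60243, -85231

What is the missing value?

-5323

Using the last 6 terms:
Δ: -6996, -10156, -14144, -19056, -24988
Δ²: -3160, -3988, -4912, -5932
Δ³: -828, -924, -1020
Δ⁴: -96, -96
Constant fourth difference = -96.
Extend backward: -828 + 96 = -732;  -3160 + 732 = -2428;  -6996 + 2428 = -4568;  -9891 + 4568 = -5323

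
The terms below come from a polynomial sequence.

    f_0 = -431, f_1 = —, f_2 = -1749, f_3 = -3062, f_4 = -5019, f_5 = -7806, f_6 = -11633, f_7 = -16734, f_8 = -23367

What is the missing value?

-918

Using the last 7 terms:
-1313, -1957, -2787, -3827, -5101, -6633
-644, -830, -1040, -1274, -1532
-186, -210, -234, -258
-24, -24, -24
Constant fourth difference = -24.
Extend backward: -186 + 24 = -162;  -644 + 162 = -482;  -1313 + 482 = -831;  -1749 + 831 = -918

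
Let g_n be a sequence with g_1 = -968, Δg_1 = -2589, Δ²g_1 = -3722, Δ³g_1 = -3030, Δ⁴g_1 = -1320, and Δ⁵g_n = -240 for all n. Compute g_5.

-47096

Build the table forward from the leading diagonal:
Fifth differences: -240, -240, -240, -240, -240
Fourth differences: -1320, -1560, -1800, -2040, -2280
Third differences: -3030, -4350, -5910, -7710, -9750
Second differences: -3722, -6752, -11102, -17012, -24722
First differences: -2589, -6311, -13063, -24165, -41177
g: -968, -3557, -9868, -22931, -47096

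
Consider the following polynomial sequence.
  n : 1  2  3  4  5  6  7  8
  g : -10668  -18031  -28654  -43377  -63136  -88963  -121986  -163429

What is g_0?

-7363  -10623  -14723  -19759  -25827  -33023  -41443
-3260  -4100  -5036  -6068  -7196  -8420
-840  -936  -1032  -1128  -1224
-96  -96  -96  -96
The fourth differences are constant at -96.
Work back: -840 + 96 = -744;  -3260 + 744 = -2516;  -7363 + 2516 = -4847;  -10668 + 4847 = -5821

-5821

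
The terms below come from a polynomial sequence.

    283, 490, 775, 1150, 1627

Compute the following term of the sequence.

2218

First differences: 207  285  375  477
Second differences: 78  90  102
Third differences: 12  12
Constant third difference = 12, so extend:
102 + 12 = 114;  477 + 114 = 591;  1627 + 591 = 2218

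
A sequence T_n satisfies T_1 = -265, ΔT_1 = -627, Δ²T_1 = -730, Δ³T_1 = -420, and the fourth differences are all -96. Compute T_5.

-8929

Build the table forward from the leading diagonal:
D4: -96  -96  -96  -96  -96
D3: -420  -516  -612  -708  -804
D2: -730  -1150  -1666  -2278  -2986
D1: -627  -1357  -2507  -4173  -6451
T: -265  -892  -2249  -4756  -8929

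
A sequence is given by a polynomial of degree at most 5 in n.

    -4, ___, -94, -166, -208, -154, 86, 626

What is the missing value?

Using the last 6 terms:
Δ: -72, -42, 54, 240, 540
Δ²: 30, 96, 186, 300
Δ³: 66, 90, 114
Δ⁴: 24, 24
Constant fourth difference = 24.
Extend backward: 66 − 24 = 42;  30 − 42 = -12;  -72 + 12 = -60;  -94 + 60 = -34

-34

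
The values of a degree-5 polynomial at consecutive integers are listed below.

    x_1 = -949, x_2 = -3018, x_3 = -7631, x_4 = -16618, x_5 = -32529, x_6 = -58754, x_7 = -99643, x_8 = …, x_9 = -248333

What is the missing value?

Using the first 7 terms:
Δ: -2069, -4613, -8987, -15911, -26225, -40889
Δ²: -2544, -4374, -6924, -10314, -14664
Δ³: -1830, -2550, -3390, -4350
Δ⁴: -720, -840, -960
Δ⁵: -120, -120
Constant fifth difference = -120.
Extend forward: -960 − 120 = -1080;  -4350 − 1080 = -5430;  -14664 − 5430 = -20094;  -40889 − 20094 = -60983;  -99643 − 60983 = -160626

-160626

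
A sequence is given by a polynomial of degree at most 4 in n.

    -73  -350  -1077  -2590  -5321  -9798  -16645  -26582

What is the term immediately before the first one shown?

-277  -727  -1513  -2731  -4477  -6847  -9937
-450  -786  -1218  -1746  -2370  -3090
-336  -432  -528  -624  -720
-96  -96  -96  -96
The fourth differences are constant at -96.
Work back: -336 + 96 = -240;  -450 + 240 = -210;  -277 + 210 = -67;  -73 + 67 = -6

-6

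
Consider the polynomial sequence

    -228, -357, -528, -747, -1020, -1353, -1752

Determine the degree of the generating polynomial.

3

-129, -171, -219, -273, -333, -399
-42, -48, -54, -60, -66
-6, -6, -6, -6
The third differences are constant, so the polynomial has degree 3.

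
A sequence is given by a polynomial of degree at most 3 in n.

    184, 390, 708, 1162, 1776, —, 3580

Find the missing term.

2574

Using the first 5 terms:
206, 318, 454, 614
112, 136, 160
24, 24
Constant third difference = 24.
Extend forward: 160 + 24 = 184;  614 + 184 = 798;  1776 + 798 = 2574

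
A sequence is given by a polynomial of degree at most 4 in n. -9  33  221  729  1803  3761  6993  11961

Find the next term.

19199

First differences: 42, 188, 508, 1074, 1958, 3232, 4968
Second differences: 146, 320, 566, 884, 1274, 1736
Third differences: 174, 246, 318, 390, 462
Fourth differences: 72, 72, 72, 72
Constant fourth difference = 72, so extend:
462 + 72 = 534;  1736 + 534 = 2270;  4968 + 2270 = 7238;  11961 + 7238 = 19199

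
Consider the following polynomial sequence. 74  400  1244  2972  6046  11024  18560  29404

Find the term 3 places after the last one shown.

D1: 326  844  1728  3074  4978  7536  10844
D2: 518  884  1346  1904  2558  3308
D3: 366  462  558  654  750
D4: 96  96  96  96
Constant fourth difference = 96, so extend:
750 + 96 = 846;  3308 + 846 = 4154;  10844 + 4154 = 14998;  29404 + 14998 = 44402
846 + 96 = 942;  4154 + 942 = 5096;  14998 + 5096 = 20094;  44402 + 20094 = 64496
942 + 96 = 1038;  5096 + 1038 = 6134;  20094 + 6134 = 26228;  64496 + 26228 = 90724

90724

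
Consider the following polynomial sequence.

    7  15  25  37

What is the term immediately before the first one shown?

First differences: 8, 10, 12
Second differences: 2, 2
The second differences are constant at 2.
Work back: 8 − 2 = 6;  7 − 6 = 1

1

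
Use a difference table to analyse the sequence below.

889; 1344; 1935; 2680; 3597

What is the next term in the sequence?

Δ: 455, 591, 745, 917
Δ²: 136, 154, 172
Δ³: 18, 18
Constant third difference = 18, so extend:
172 + 18 = 190;  917 + 190 = 1107;  3597 + 1107 = 4704

4704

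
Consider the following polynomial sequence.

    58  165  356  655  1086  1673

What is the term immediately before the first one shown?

11

D1: 107, 191, 299, 431, 587
D2: 84, 108, 132, 156
D3: 24, 24, 24
The third differences are constant at 24.
Work back: 84 − 24 = 60;  107 − 60 = 47;  58 − 47 = 11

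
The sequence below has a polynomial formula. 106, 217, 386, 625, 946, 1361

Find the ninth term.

111, 169, 239, 321, 415
58, 70, 82, 94
12, 12, 12
The third differences are constant (12).
94 + 12 = 106;  415 + 106 = 521;  1361 + 521 = 1882
106 + 12 = 118;  521 + 118 = 639;  1882 + 639 = 2521
118 + 12 = 130;  639 + 130 = 769;  2521 + 769 = 3290

3290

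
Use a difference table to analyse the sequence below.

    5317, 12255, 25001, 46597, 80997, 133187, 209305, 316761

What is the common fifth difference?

First differences: 6938, 12746, 21596, 34400, 52190, 76118, 107456
Second differences: 5808, 8850, 12804, 17790, 23928, 31338
Third differences: 3042, 3954, 4986, 6138, 7410
Fourth differences: 912, 1032, 1152, 1272
Fifth differences: 120, 120, 120

120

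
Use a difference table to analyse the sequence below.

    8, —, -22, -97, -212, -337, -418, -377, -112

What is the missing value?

Using the last 7 terms:
D1: -75, -115, -125, -81, 41, 265
D2: -40, -10, 44, 122, 224
D3: 30, 54, 78, 102
D4: 24, 24, 24
Constant fourth difference = 24.
Extend backward: 30 − 24 = 6;  -40 − 6 = -46;  -75 + 46 = -29;  -22 + 29 = 7

7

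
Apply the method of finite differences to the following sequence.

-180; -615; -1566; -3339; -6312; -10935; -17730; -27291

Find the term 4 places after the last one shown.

-107595

D1: -435, -951, -1773, -2973, -4623, -6795, -9561
D2: -516, -822, -1200, -1650, -2172, -2766
D3: -306, -378, -450, -522, -594
D4: -72, -72, -72, -72
The fourth differences are constant (-72).
-594 − 72 = -666;  -2766 − 666 = -3432;  -9561 − 3432 = -12993;  -27291 − 12993 = -40284
-666 − 72 = -738;  -3432 − 738 = -4170;  -12993 − 4170 = -17163;  -40284 − 17163 = -57447
-738 − 72 = -810;  -4170 − 810 = -4980;  -17163 − 4980 = -22143;  -57447 − 22143 = -79590
-810 − 72 = -882;  -4980 − 882 = -5862;  -22143 − 5862 = -28005;  -79590 − 28005 = -107595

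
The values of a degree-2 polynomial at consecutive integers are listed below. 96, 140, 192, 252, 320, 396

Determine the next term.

Δ: 44, 52, 60, 68, 76
Δ²: 8, 8, 8, 8
Second differences constant at 8.
76 + 8 = 84;  396 + 84 = 480

480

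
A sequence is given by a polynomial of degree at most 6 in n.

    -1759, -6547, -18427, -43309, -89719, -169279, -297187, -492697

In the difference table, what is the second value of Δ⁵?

D1: -4788, -11880, -24882, -46410, -79560, -127908, -195510
D2: -7092, -13002, -21528, -33150, -48348, -67602
D3: -5910, -8526, -11622, -15198, -19254
D4: -2616, -3096, -3576, -4056
D5: -480, -480, -480

-480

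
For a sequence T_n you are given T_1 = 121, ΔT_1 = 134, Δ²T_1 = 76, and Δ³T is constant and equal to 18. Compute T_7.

2425

Build the table forward from the leading diagonal:
Δ³: 18  18  18  18  18  18  18
Δ²: 76  94  112  130  148  166  184
Δ: 134  210  304  416  546  694  860
T: 121  255  465  769  1185  1731  2425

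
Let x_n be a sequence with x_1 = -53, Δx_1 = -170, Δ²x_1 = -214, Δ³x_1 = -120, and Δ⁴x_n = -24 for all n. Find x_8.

-10777

Build the table forward from the leading diagonal:
D4: -24  -24  -24  -24  -24  -24  -24  -24
D3: -120  -144  -168  -192  -216  -240  -264  -288
D2: -214  -334  -478  -646  -838  -1054  -1294  -1558
D1: -170  -384  -718  -1196  -1842  -2680  -3734  -5028
x: -53  -223  -607  -1325  -2521  -4363  -7043  -10777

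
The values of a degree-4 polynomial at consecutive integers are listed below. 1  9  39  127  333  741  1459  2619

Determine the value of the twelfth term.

15159

8 , 30 , 88 , 206 , 408 , 718 , 1160
22 , 58 , 118 , 202 , 310 , 442
36 , 60 , 84 , 108 , 132
24 , 24 , 24 , 24
Fourth differences constant at 24.
132 + 24 = 156;  442 + 156 = 598;  1160 + 598 = 1758;  2619 + 1758 = 4377
156 + 24 = 180;  598 + 180 = 778;  1758 + 778 = 2536;  4377 + 2536 = 6913
180 + 24 = 204;  778 + 204 = 982;  2536 + 982 = 3518;  6913 + 3518 = 10431
204 + 24 = 228;  982 + 228 = 1210;  3518 + 1210 = 4728;  10431 + 4728 = 15159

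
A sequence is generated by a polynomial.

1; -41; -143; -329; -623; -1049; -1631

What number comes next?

First differences: -42 , -102 , -186 , -294 , -426 , -582
Second differences: -60 , -84 , -108 , -132 , -156
Third differences: -24 , -24 , -24 , -24
Third differences constant at -24.
-156 − 24 = -180;  -582 − 180 = -762;  -1631 − 762 = -2393

-2393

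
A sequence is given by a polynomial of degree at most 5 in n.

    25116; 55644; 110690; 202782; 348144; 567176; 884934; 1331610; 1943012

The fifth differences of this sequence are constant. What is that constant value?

480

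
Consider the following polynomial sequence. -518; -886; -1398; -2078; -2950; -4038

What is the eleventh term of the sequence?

First differences: -368 , -512 , -680 , -872 , -1088
Second differences: -144 , -168 , -192 , -216
Third differences: -24 , -24 , -24
The third differences are constant (-24).
-216 − 24 = -240;  -1088 − 240 = -1328;  -4038 − 1328 = -5366
-240 − 24 = -264;  -1328 − 264 = -1592;  -5366 − 1592 = -6958
-264 − 24 = -288;  -1592 − 288 = -1880;  -6958 − 1880 = -8838
-288 − 24 = -312;  -1880 − 312 = -2192;  -8838 − 2192 = -11030
-312 − 24 = -336;  -2192 − 336 = -2528;  -11030 − 2528 = -13558

-13558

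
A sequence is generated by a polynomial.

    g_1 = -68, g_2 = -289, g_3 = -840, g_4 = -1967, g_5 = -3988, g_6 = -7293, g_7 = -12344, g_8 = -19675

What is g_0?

-3

-221, -551, -1127, -2021, -3305, -5051, -7331
-330, -576, -894, -1284, -1746, -2280
-246, -318, -390, -462, -534
-72, -72, -72, -72
The fourth differences are constant at -72.
Work back: -246 + 72 = -174;  -330 + 174 = -156;  -221 + 156 = -65;  -68 + 65 = -3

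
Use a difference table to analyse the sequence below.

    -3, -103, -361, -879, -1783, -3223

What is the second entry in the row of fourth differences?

-24

Δ: -100, -258, -518, -904, -1440
Δ²: -158, -260, -386, -536
Δ³: -102, -126, -150
Δ⁴: -24, -24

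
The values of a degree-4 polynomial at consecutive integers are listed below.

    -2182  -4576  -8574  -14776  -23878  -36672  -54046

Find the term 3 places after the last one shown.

Δ: -2394, -3998, -6202, -9102, -12794, -17374
Δ²: -1604, -2204, -2900, -3692, -4580
Δ³: -600, -696, -792, -888
Δ⁴: -96, -96, -96
Fourth differences constant at -96.
-888 − 96 = -984;  -4580 − 984 = -5564;  -17374 − 5564 = -22938;  -54046 − 22938 = -76984
-984 − 96 = -1080;  -5564 − 1080 = -6644;  -22938 − 6644 = -29582;  -76984 − 29582 = -106566
-1080 − 96 = -1176;  -6644 − 1176 = -7820;  -29582 − 7820 = -37402;  -106566 − 37402 = -143968

-143968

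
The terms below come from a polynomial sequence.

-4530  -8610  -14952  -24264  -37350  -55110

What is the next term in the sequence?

-78540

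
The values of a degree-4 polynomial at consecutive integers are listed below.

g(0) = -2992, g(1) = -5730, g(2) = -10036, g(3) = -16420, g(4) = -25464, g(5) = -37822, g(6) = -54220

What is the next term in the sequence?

Δ: -2738  -4306  -6384  -9044  -12358  -16398
Δ²: -1568  -2078  -2660  -3314  -4040
Δ³: -510  -582  -654  -726
Δ⁴: -72  -72  -72
Constant fourth difference = -72, so extend:
-726 − 72 = -798;  -4040 − 798 = -4838;  -16398 − 4838 = -21236;  -54220 − 21236 = -75456

-75456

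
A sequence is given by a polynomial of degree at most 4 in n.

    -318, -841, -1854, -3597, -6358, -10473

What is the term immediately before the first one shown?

-93

First differences: -523, -1013, -1743, -2761, -4115
Second differences: -490, -730, -1018, -1354
Third differences: -240, -288, -336
Fourth differences: -48, -48
The fourth differences are constant at -48.
Work back: -240 + 48 = -192;  -490 + 192 = -298;  -523 + 298 = -225;  -318 + 225 = -93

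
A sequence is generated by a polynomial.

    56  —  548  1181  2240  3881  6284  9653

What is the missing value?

209

Using the last 6 terms:
First differences: 633  1059  1641  2403  3369
Second differences: 426  582  762  966
Third differences: 156  180  204
Fourth differences: 24  24
Constant fourth difference = 24.
Extend backward: 156 − 24 = 132;  426 − 132 = 294;  633 − 294 = 339;  548 − 339 = 209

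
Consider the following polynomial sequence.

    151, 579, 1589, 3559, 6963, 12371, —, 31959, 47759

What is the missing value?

Using the first 6 terms:
428  1010  1970  3404  5408
582  960  1434  2004
378  474  570
96  96
Constant fourth difference = 96.
Extend forward: 570 + 96 = 666;  2004 + 666 = 2670;  5408 + 2670 = 8078;  12371 + 8078 = 20449

20449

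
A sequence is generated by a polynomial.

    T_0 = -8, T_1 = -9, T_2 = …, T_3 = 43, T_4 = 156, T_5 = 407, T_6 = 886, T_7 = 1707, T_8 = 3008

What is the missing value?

2

Using the last 6 terms:
113  251  479  821  1301
138  228  342  480
90  114  138
24  24
Constant fourth difference = 24.
Extend backward: 90 − 24 = 66;  138 − 66 = 72;  113 − 72 = 41;  43 − 41 = 2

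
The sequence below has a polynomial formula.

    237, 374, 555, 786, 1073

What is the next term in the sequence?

1422

First differences: 137 , 181 , 231 , 287
Second differences: 44 , 50 , 56
Third differences: 6 , 6
The third differences are constant (6).
56 + 6 = 62;  287 + 62 = 349;  1073 + 349 = 1422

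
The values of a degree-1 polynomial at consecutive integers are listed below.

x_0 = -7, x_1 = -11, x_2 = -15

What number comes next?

-19

First differences: -4, -4
First differences constant at -4.
-15 − 4 = -19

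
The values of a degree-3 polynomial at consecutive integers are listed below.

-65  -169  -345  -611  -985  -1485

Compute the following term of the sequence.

-2129

-104  -176  -266  -374  -500
-72  -90  -108  -126
-18  -18  -18
Constant third difference = -18, so extend:
-126 − 18 = -144;  -500 − 144 = -644;  -1485 − 644 = -2129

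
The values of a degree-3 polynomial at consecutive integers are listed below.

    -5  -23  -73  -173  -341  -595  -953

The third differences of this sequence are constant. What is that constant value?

-18

Δ: -18, -50, -100, -168, -254, -358
Δ²: -32, -50, -68, -86, -104
Δ³: -18, -18, -18, -18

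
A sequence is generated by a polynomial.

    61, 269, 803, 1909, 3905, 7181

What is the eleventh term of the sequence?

First differences: 208 , 534 , 1106 , 1996 , 3276
Second differences: 326 , 572 , 890 , 1280
Third differences: 246 , 318 , 390
Fourth differences: 72 , 72
Constant fourth difference = 72, so extend:
390 + 72 = 462;  1280 + 462 = 1742;  3276 + 1742 = 5018;  7181 + 5018 = 12199
462 + 72 = 534;  1742 + 534 = 2276;  5018 + 2276 = 7294;  12199 + 7294 = 19493
534 + 72 = 606;  2276 + 606 = 2882;  7294 + 2882 = 10176;  19493 + 10176 = 29669
606 + 72 = 678;  2882 + 678 = 3560;  10176 + 3560 = 13736;  29669 + 13736 = 43405
678 + 72 = 750;  3560 + 750 = 4310;  13736 + 4310 = 18046;  43405 + 18046 = 61451

61451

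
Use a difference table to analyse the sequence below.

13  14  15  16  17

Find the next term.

18

D1: 1 , 1 , 1 , 1
Constant first difference = 1, so extend:
17 + 1 = 18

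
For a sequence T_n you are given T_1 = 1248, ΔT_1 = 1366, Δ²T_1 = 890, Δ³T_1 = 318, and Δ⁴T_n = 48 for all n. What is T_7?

Build the table forward from the leading diagonal:
D4: 48, 48, 48, 48, 48, 48, 48
D3: 318, 366, 414, 462, 510, 558, 606
D2: 890, 1208, 1574, 1988, 2450, 2960, 3518
D1: 1366, 2256, 3464, 5038, 7026, 9476, 12436
T: 1248, 2614, 4870, 8334, 13372, 20398, 29874

29874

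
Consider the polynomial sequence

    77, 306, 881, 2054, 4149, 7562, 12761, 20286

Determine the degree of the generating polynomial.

First differences: 229, 575, 1173, 2095, 3413, 5199, 7525
Second differences: 346, 598, 922, 1318, 1786, 2326
Third differences: 252, 324, 396, 468, 540
Fourth differences: 72, 72, 72, 72
The fourth differences are constant, so the polynomial has degree 4.

4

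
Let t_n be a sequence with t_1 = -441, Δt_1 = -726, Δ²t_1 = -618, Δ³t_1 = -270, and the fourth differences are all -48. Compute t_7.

Build the table forward from the leading diagonal:
Fourth differences: -48, -48, -48, -48, -48, -48, -48
Third differences: -270, -318, -366, -414, -462, -510, -558
Second differences: -618, -888, -1206, -1572, -1986, -2448, -2958
First differences: -726, -1344, -2232, -3438, -5010, -6996, -9444
t: -441, -1167, -2511, -4743, -8181, -13191, -20187

-20187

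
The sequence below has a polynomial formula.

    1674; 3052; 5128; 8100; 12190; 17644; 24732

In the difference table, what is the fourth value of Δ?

D1: 1378, 2076, 2972, 4090, 5454, 7088
D2: 698, 896, 1118, 1364, 1634
D3: 198, 222, 246, 270
D4: 24, 24, 24

4090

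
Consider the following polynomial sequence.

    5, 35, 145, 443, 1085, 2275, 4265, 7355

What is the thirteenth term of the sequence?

First differences: 30, 110, 298, 642, 1190, 1990, 3090
Second differences: 80, 188, 344, 548, 800, 1100
Third differences: 108, 156, 204, 252, 300
Fourth differences: 48, 48, 48, 48
Fourth differences constant at 48.
300 + 48 = 348;  1100 + 348 = 1448;  3090 + 1448 = 4538;  7355 + 4538 = 11893
348 + 48 = 396;  1448 + 396 = 1844;  4538 + 1844 = 6382;  11893 + 6382 = 18275
396 + 48 = 444;  1844 + 444 = 2288;  6382 + 2288 = 8670;  18275 + 8670 = 26945
444 + 48 = 492;  2288 + 492 = 2780;  8670 + 2780 = 11450;  26945 + 11450 = 38395
492 + 48 = 540;  2780 + 540 = 3320;  11450 + 3320 = 14770;  38395 + 14770 = 53165

53165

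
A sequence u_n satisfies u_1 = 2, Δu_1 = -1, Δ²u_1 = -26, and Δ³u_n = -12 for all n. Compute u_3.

-26

Build the table forward from the leading diagonal:
Δ³: -12, -12, -12
Δ²: -26, -38, -50
Δ: -1, -27, -65
u: 2, 1, -26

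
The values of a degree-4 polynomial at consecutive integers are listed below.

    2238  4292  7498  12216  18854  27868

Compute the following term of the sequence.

39762

2054, 3206, 4718, 6638, 9014
1152, 1512, 1920, 2376
360, 408, 456
48, 48
The fourth differences are constant (48).
456 + 48 = 504;  2376 + 504 = 2880;  9014 + 2880 = 11894;  27868 + 11894 = 39762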